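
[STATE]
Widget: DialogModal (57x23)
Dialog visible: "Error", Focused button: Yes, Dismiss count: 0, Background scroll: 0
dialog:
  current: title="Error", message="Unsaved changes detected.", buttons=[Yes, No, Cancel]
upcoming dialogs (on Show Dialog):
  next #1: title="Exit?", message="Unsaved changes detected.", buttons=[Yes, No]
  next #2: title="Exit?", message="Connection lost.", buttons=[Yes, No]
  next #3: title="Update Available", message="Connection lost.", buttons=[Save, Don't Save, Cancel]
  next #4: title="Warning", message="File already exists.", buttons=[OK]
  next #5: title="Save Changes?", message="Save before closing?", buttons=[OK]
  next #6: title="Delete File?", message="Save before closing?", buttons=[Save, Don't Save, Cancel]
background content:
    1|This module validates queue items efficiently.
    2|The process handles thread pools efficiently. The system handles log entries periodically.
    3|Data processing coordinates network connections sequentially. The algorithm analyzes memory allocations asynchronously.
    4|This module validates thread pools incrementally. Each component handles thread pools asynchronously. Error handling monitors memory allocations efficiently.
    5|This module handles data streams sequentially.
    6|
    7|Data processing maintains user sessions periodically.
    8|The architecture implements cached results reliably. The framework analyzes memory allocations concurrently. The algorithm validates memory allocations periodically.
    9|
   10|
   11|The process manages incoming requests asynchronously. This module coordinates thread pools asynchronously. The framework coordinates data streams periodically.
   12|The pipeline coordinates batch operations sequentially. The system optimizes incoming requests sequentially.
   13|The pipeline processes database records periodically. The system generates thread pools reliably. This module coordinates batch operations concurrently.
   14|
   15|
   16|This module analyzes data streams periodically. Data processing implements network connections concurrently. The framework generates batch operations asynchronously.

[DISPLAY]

This module validates queue items efficiently.           
The process handles thread pools efficiently. The system 
Data processing coordinates network connections sequentia
This module validates thread pools incrementally. Each co
This module handles data streams sequentially.           
                                                         
Data processing maintains user sessions periodically.    
The architecture implements cached results reliably. The 
                                                         
              ┌───────────────────────────┐              
The process ma│           Error           │hronously. Thi
The pipeline c│ Unsaved changes detected. │equentially. T
The pipeline p│    [Yes]  No   Cancel     │iodically. The
              └───────────────────────────┘              
                                                         
This module analyzes data streams periodically. Data proc
                                                         
                                                         
                                                         
                                                         
                                                         
                                                         
                                                         


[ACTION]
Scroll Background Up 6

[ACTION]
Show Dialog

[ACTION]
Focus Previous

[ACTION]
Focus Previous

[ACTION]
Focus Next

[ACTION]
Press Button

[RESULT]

This module validates queue items efficiently.           
The process handles thread pools efficiently. The system 
Data processing coordinates network connections sequentia
This module validates thread pools incrementally. Each co
This module handles data streams sequentially.           
                                                         
Data processing maintains user sessions periodically.    
The architecture implements cached results reliably. The 
                                                         
                                                         
The process manages incoming requests asynchronously. Thi
The pipeline coordinates batch operations sequentially. T
The pipeline processes database records periodically. The
                                                         
                                                         
This module analyzes data streams periodically. Data proc
                                                         
                                                         
                                                         
                                                         
                                                         
                                                         
                                                         


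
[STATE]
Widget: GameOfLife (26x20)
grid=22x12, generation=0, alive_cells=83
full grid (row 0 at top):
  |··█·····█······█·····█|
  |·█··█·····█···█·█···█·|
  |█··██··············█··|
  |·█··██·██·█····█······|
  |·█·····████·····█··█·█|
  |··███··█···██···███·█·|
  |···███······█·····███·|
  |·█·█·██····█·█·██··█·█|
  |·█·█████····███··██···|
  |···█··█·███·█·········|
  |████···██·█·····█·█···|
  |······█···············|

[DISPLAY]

Gen: 0                    
··█·····█······█·····█    
·█··█·····█···█·█···█·    
█··██··············█··    
·█··██·██·█····█······    
·█·····████·····█··█·█    
··███··█···██···███·█·    
···███······█·····███·    
·█·█·██····█·█·██··█·█    
·█·█████····███··██···    
···█··█·███·█·········    
████···██·█·····█·█···    
······█···············    
                          
                          
                          
                          
                          
                          
                          


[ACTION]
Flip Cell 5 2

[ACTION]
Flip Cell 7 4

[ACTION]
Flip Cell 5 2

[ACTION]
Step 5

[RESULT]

Gen: 5                    
······················    
··············█·█·····    
······█······█··█··██·    
····██···········███·█    
·····██······█··█··█··    
·····██████·█·█·█·····    
······████·███···█····    
······················    
·······██████·········    
··█···█·····█·········    
··█········█··········    
······███·██··········    
                          
                          
                          
                          
                          
                          
                          


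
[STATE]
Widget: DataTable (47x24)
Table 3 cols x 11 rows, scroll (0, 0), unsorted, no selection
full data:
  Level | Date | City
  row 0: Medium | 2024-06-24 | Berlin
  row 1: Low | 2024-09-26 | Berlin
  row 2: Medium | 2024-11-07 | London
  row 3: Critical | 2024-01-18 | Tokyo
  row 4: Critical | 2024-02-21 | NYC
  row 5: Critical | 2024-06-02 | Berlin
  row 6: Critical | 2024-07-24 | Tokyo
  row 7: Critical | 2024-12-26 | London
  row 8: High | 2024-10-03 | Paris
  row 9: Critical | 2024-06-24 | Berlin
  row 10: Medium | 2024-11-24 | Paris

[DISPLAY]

Level   │Date      │City                       
────────┼──────────┼──────                     
Medium  │2024-06-24│Berlin                     
Low     │2024-09-26│Berlin                     
Medium  │2024-11-07│London                     
Critical│2024-01-18│Tokyo                      
Critical│2024-02-21│NYC                        
Critical│2024-06-02│Berlin                     
Critical│2024-07-24│Tokyo                      
Critical│2024-12-26│London                     
High    │2024-10-03│Paris                      
Critical│2024-06-24│Berlin                     
Medium  │2024-11-24│Paris                      
                                               
                                               
                                               
                                               
                                               
                                               
                                               
                                               
                                               
                                               
                                               


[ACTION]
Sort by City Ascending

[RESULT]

Level   │Date      │City ▲                     
────────┼──────────┼──────                     
Medium  │2024-06-24│Berlin                     
Low     │2024-09-26│Berlin                     
Critical│2024-06-02│Berlin                     
Critical│2024-06-24│Berlin                     
Medium  │2024-11-07│London                     
Critical│2024-12-26│London                     
Critical│2024-02-21│NYC                        
High    │2024-10-03│Paris                      
Medium  │2024-11-24│Paris                      
Critical│2024-01-18│Tokyo                      
Critical│2024-07-24│Tokyo                      
                                               
                                               
                                               
                                               
                                               
                                               
                                               
                                               
                                               
                                               
                                               


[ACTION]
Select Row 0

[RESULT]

Level   │Date      │City ▲                     
────────┼──────────┼──────                     
>edium  │2024-06-24│Berlin                     
Low     │2024-09-26│Berlin                     
Critical│2024-06-02│Berlin                     
Critical│2024-06-24│Berlin                     
Medium  │2024-11-07│London                     
Critical│2024-12-26│London                     
Critical│2024-02-21│NYC                        
High    │2024-10-03│Paris                      
Medium  │2024-11-24│Paris                      
Critical│2024-01-18│Tokyo                      
Critical│2024-07-24│Tokyo                      
                                               
                                               
                                               
                                               
                                               
                                               
                                               
                                               
                                               
                                               
                                               


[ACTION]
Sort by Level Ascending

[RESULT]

Level  ▲│Date      │City                       
────────┼──────────┼──────                     
>ritical│2024-06-02│Berlin                     
Critical│2024-06-24│Berlin                     
Critical│2024-12-26│London                     
Critical│2024-02-21│NYC                        
Critical│2024-01-18│Tokyo                      
Critical│2024-07-24│Tokyo                      
High    │2024-10-03│Paris                      
Low     │2024-09-26│Berlin                     
Medium  │2024-06-24│Berlin                     
Medium  │2024-11-07│London                     
Medium  │2024-11-24│Paris                      
                                               
                                               
                                               
                                               
                                               
                                               
                                               
                                               
                                               
                                               
                                               


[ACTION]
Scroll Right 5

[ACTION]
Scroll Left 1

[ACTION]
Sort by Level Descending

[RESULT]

Level  ▼│Date      │City                       
────────┼──────────┼──────                     
>edium  │2024-06-24│Berlin                     
Medium  │2024-11-07│London                     
Medium  │2024-11-24│Paris                      
Low     │2024-09-26│Berlin                     
High    │2024-10-03│Paris                      
Critical│2024-06-02│Berlin                     
Critical│2024-06-24│Berlin                     
Critical│2024-12-26│London                     
Critical│2024-02-21│NYC                        
Critical│2024-01-18│Tokyo                      
Critical│2024-07-24│Tokyo                      
                                               
                                               
                                               
                                               
                                               
                                               
                                               
                                               
                                               
                                               
                                               


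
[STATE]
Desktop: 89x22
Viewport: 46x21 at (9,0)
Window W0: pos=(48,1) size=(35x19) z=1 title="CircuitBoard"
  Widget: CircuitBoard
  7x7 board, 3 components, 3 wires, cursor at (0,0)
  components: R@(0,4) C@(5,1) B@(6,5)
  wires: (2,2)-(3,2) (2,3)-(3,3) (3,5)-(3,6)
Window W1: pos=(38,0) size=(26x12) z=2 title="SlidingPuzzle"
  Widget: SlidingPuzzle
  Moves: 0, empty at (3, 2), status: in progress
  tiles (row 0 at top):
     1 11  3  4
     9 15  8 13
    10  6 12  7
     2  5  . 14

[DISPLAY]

                             ┏━━━━━━━━━━━━━━━━
                             ┃ SlidingPuzzle  
                             ┠────────────────
                             ┃┌────┬────┬────┬
                             ┃│  1 │ 11 │  3 │
                             ┃├────┼────┼────┼
                             ┃│  9 │ 15 │  8 │
                             ┃├────┼────┼────┼
                             ┃│ 10 │  6 │ 12 │
                             ┃├────┼────┼────┼
                             ┃│  2 │  5 │    │
                             ┗━━━━━━━━━━━━━━━━
                                       ┃      
                                       ┃4     
                                       ┃      
                                       ┃5     
                                       ┃      
                                       ┃6     
                                       ┃Cursor
                                       ┗━━━━━━
                                              


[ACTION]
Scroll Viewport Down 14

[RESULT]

                             ┃ SlidingPuzzle  
                             ┠────────────────
                             ┃┌────┬────┬────┬
                             ┃│  1 │ 11 │  3 │
                             ┃├────┼────┼────┼
                             ┃│  9 │ 15 │  8 │
                             ┃├────┼────┼────┼
                             ┃│ 10 │  6 │ 12 │
                             ┃├────┼────┼────┼
                             ┃│  2 │  5 │    │
                             ┗━━━━━━━━━━━━━━━━
                                       ┃      
                                       ┃4     
                                       ┃      
                                       ┃5     
                                       ┃      
                                       ┃6     
                                       ┃Cursor
                                       ┗━━━━━━
                                              
                                              


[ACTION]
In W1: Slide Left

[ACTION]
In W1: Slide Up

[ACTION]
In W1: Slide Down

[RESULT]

                             ┃ SlidingPuzzle  
                             ┠────────────────
                             ┃┌────┬────┬────┬
                             ┃│  1 │ 11 │  3 │
                             ┃├────┼────┼────┼
                             ┃│  9 │ 15 │  8 │
                             ┃├────┼────┼────┼
                             ┃│ 10 │  6 │ 12 │
                             ┃├────┼────┼────┼
                             ┃│  2 │  5 │ 14 │
                             ┗━━━━━━━━━━━━━━━━
                                       ┃      
                                       ┃4     
                                       ┃      
                                       ┃5     
                                       ┃      
                                       ┃6     
                                       ┃Cursor
                                       ┗━━━━━━
                                              
                                              


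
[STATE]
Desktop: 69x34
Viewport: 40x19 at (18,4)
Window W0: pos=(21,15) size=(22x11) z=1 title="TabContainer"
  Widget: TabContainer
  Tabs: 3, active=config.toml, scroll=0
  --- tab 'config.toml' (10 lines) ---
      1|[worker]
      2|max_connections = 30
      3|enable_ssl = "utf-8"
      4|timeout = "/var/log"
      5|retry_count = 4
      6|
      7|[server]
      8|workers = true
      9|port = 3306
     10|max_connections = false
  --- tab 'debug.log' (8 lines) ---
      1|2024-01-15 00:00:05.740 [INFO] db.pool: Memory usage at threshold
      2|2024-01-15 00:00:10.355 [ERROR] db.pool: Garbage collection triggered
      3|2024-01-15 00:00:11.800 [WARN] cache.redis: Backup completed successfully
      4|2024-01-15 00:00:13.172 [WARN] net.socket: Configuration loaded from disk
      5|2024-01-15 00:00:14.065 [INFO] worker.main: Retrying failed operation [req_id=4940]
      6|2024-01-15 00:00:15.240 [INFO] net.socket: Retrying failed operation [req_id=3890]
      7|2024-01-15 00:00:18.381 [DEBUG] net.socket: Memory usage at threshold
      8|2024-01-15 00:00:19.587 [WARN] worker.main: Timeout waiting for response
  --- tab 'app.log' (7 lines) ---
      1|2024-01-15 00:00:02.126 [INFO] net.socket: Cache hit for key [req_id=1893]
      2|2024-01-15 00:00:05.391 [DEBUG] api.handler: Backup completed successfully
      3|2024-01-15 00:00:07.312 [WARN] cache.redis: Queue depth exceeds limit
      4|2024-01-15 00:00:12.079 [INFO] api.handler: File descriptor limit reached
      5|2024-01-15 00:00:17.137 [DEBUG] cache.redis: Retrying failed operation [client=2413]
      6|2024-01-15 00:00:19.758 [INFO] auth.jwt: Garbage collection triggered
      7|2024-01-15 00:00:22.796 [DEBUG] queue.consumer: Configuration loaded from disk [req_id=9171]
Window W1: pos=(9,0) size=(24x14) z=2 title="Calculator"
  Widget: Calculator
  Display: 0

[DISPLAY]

┬───┬───┐     ┃                         
│ 9 │ ÷ │     ┃                         
┼───┼───┤     ┃                         
│ 6 │ × │     ┃                         
┼───┼───┤     ┃                         
│ 3 │ - │     ┃                         
┼───┼───┤     ┃                         
│ = │ + │     ┃                         
┴───┴───┘     ┃                         
━━━━━━━━━━━━━━┛                         
                                        
   ┏━━━━━━━━━━━━━━━━━━━━┓               
   ┃ TabContainer       ┃               
   ┠────────────────────┨               
   ┃[config.toml]│ debug┃               
   ┃────────────────────┃               
   ┃[worker]            ┃               
   ┃max_connections = 30┃               
   ┃enable_ssl = "utf-8"┃               


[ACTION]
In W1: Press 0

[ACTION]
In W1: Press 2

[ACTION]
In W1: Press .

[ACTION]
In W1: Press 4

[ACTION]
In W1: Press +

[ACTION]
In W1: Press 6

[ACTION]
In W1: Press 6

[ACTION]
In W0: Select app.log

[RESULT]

┬───┬───┐     ┃                         
│ 9 │ ÷ │     ┃                         
┼───┼───┤     ┃                         
│ 6 │ × │     ┃                         
┼───┼───┤     ┃                         
│ 3 │ - │     ┃                         
┼───┼───┤     ┃                         
│ = │ + │     ┃                         
┴───┴───┘     ┃                         
━━━━━━━━━━━━━━┛                         
                                        
   ┏━━━━━━━━━━━━━━━━━━━━┓               
   ┃ TabContainer       ┃               
   ┠────────────────────┨               
   ┃ config.toml │ debug┃               
   ┃────────────────────┃               
   ┃2024-01-15 00:00:02.┃               
   ┃2024-01-15 00:00:05.┃               
   ┃2024-01-15 00:00:07.┃               


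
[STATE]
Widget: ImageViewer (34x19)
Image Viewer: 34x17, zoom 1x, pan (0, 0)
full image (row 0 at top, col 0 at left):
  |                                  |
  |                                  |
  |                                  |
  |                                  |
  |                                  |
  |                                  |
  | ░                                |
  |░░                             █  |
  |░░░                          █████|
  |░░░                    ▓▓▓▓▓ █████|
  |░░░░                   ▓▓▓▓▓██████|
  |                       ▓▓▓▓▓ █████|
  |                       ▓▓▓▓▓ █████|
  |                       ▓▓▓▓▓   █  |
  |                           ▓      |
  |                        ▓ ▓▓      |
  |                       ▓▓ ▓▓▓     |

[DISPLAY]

                                  
                                  
                                  
                                  
                                  
                                  
 ░                                
░░                             █  
░░░                          █████
░░░                    ▓▓▓▓▓ █████
░░░░                   ▓▓▓▓▓██████
                       ▓▓▓▓▓ █████
                       ▓▓▓▓▓ █████
                       ▓▓▓▓▓   █  
                           ▓      
                        ▓ ▓▓      
                       ▓▓ ▓▓▓     
                                  
                                  


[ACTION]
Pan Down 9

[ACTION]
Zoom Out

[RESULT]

░░░                    ▓▓▓▓▓ █████
░░░░                   ▓▓▓▓▓██████
                       ▓▓▓▓▓ █████
                       ▓▓▓▓▓ █████
                       ▓▓▓▓▓   █  
                           ▓      
                        ▓ ▓▓      
                       ▓▓ ▓▓▓     
                                  
                                  
                                  
                                  
                                  
                                  
                                  
                                  
                                  
                                  
                                  


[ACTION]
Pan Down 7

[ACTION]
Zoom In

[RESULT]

░░░░░░                            
░░░░░░                            
░░░░░░                            
░░░░░░                            
░░░░░░░░                          
░░░░░░░░                          
                                  
                                  
                                  
                                  
                                  
                                  
                                  
                                  
                                  
                                  
                                  
                                  
                                  


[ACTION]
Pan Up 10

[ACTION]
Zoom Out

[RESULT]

 ░                                
░░                             █  
░░░                          █████
░░░                    ▓▓▓▓▓ █████
░░░░                   ▓▓▓▓▓██████
                       ▓▓▓▓▓ █████
                       ▓▓▓▓▓ █████
                       ▓▓▓▓▓   █  
                           ▓      
                        ▓ ▓▓      
                       ▓▓ ▓▓▓     
                                  
                                  
                                  
                                  
                                  
                                  
                                  
                                  


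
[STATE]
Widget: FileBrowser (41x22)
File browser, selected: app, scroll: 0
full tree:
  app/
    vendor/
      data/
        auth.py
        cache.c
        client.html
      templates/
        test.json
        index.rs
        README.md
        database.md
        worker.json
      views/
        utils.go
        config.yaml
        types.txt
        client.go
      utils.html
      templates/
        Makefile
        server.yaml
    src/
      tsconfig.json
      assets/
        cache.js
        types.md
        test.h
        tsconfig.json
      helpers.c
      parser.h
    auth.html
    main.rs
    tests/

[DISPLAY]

> [-] app/                               
    [+] vendor/                          
    [+] src/                             
    auth.html                            
    main.rs                              
    [+] tests/                           
                                         
                                         
                                         
                                         
                                         
                                         
                                         
                                         
                                         
                                         
                                         
                                         
                                         
                                         
                                         
                                         


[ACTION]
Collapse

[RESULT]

> [+] app/                               
                                         
                                         
                                         
                                         
                                         
                                         
                                         
                                         
                                         
                                         
                                         
                                         
                                         
                                         
                                         
                                         
                                         
                                         
                                         
                                         
                                         


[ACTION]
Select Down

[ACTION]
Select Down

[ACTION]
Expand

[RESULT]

> [-] app/                               
    [+] vendor/                          
    [+] src/                             
    auth.html                            
    main.rs                              
    [+] tests/                           
                                         
                                         
                                         
                                         
                                         
                                         
                                         
                                         
                                         
                                         
                                         
                                         
                                         
                                         
                                         
                                         


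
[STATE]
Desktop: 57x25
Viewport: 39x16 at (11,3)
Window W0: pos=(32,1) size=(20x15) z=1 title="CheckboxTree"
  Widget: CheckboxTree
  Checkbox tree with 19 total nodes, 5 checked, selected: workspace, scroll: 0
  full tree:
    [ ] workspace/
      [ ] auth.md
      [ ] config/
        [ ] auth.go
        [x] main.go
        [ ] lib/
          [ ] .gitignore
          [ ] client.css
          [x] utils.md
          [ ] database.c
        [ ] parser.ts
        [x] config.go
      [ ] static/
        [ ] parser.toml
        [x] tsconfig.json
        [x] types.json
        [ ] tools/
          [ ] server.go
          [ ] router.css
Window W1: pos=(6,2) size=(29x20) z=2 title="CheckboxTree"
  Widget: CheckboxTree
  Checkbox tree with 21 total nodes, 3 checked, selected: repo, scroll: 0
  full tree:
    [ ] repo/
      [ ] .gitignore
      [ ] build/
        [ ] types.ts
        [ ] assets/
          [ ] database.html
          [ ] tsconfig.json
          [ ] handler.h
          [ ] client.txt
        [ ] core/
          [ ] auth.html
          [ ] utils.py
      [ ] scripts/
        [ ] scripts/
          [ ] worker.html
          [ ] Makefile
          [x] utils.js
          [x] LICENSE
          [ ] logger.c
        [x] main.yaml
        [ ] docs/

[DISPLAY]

ckboxTree              ┃───────────────
───────────────────────┨-] workspace/  
 repo/                 ┃ [ ] auth.md   
 ] .gitignore          ┃ [-] config/   
 ] build/              ┃   [ ] auth.go 
 [ ] types.ts          ┃   [x] main.go 
 [ ] assets/           ┃   [-] lib/    
   [ ] database.html   ┃     [ ] .gitig
   [ ] tsconfig.json   ┃     [ ] client
   [ ] handler.h       ┃     [x] utils.
   [ ] client.txt      ┃     [ ] databa
 [ ] core/             ┃   [ ] parser.t
   [ ] auth.html       ┃━━━━━━━━━━━━━━━
   [ ] utils.py        ┃               
-] scripts/            ┃               
 [-] scripts/          ┃               


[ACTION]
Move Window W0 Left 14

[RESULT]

ckboxTree              ┃──┨            
───────────────────────┨  ┃            
 repo/                 ┃  ┃            
 ] .gitignore          ┃  ┃            
 ] build/              ┃  ┃            
 [ ] types.ts          ┃  ┃            
 [ ] assets/           ┃  ┃            
   [ ] database.html   ┃gn┃            
   [ ] tsconfig.json   ┃t.┃            
   [ ] handler.h       ┃.m┃            
   [ ] client.txt      ┃as┃            
 [ ] core/             ┃ts┃            
   [ ] auth.html       ┃━━┛            
   [ ] utils.py        ┃               
-] scripts/            ┃               
 [-] scripts/          ┃               


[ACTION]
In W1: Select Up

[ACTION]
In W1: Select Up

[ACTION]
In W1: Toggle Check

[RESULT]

ckboxTree              ┃──┨            
───────────────────────┨  ┃            
 repo/                 ┃  ┃            
x] .gitignore          ┃  ┃            
x] build/              ┃  ┃            
 [x] types.ts          ┃  ┃            
 [x] assets/           ┃  ┃            
   [x] database.html   ┃gn┃            
   [x] tsconfig.json   ┃t.┃            
   [x] handler.h       ┃.m┃            
   [x] client.txt      ┃as┃            
 [x] core/             ┃ts┃            
   [x] auth.html       ┃━━┛            
   [x] utils.py        ┃               
x] scripts/            ┃               
 [x] scripts/          ┃               


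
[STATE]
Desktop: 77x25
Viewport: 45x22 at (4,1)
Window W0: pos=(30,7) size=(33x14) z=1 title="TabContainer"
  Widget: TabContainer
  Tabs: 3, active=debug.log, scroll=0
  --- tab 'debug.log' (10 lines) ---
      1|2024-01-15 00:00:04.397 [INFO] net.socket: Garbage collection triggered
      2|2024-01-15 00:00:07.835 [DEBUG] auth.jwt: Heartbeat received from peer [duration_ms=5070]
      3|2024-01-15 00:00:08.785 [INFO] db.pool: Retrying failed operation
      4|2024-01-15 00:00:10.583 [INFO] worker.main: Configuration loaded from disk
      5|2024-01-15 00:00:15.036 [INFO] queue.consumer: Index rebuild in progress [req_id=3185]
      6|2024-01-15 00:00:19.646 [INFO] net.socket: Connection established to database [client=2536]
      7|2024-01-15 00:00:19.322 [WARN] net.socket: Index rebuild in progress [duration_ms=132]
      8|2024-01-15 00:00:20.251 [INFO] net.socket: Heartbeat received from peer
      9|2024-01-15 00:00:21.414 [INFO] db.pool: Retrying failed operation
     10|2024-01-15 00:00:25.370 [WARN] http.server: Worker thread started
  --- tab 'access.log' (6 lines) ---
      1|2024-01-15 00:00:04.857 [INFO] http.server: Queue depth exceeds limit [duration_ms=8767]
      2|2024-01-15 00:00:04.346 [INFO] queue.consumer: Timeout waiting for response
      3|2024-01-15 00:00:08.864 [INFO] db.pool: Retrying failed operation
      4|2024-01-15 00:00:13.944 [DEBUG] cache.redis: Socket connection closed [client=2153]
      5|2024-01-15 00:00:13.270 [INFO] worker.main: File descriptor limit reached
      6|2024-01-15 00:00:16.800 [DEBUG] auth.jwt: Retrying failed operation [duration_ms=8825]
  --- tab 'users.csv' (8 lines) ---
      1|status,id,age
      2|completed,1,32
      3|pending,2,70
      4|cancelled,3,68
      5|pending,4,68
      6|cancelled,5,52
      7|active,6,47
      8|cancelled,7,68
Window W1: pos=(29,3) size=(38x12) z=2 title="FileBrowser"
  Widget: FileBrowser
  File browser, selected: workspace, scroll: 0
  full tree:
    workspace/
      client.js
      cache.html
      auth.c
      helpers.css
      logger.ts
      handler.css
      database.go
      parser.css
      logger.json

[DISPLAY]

                                             
                                             
                         ┏━━━━━━━━━━━━━━━━━━━
                         ┃ FileBrowser       
                         ┠───────────────────
                         ┃> [-] workspace/   
                         ┃    client.js      
                         ┃    cache.html     
                         ┃    auth.c         
                         ┃    helpers.css    
                         ┃    logger.ts      
                         ┃    handler.css    
                         ┃    database.go    
                         ┗━━━━━━━━━━━━━━━━━━━
                          ┃2024-01-15 00:00:1
                          ┃2024-01-15 00:00:1
                          ┃2024-01-15 00:00:1
                          ┃2024-01-15 00:00:1
                          ┃2024-01-15 00:00:2
                          ┗━━━━━━━━━━━━━━━━━━
                                             
                                             


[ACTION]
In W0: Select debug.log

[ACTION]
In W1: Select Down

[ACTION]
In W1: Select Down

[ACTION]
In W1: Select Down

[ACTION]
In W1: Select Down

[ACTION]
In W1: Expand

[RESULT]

                                             
                                             
                         ┏━━━━━━━━━━━━━━━━━━━
                         ┃ FileBrowser       
                         ┠───────────────────
                         ┃  [-] workspace/   
                         ┃    client.js      
                         ┃    cache.html     
                         ┃    auth.c         
                         ┃  > helpers.css    
                         ┃    logger.ts      
                         ┃    handler.css    
                         ┃    database.go    
                         ┗━━━━━━━━━━━━━━━━━━━
                          ┃2024-01-15 00:00:1
                          ┃2024-01-15 00:00:1
                          ┃2024-01-15 00:00:1
                          ┃2024-01-15 00:00:1
                          ┃2024-01-15 00:00:2
                          ┗━━━━━━━━━━━━━━━━━━
                                             
                                             


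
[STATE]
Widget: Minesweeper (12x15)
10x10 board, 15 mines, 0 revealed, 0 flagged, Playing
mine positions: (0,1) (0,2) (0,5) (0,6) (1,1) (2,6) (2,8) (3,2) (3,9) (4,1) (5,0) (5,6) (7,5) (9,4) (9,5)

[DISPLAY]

■■■■■■■■■■  
■■■■■■■■■■  
■■■■■■■■■■  
■■■■■■■■■■  
■■■■■■■■■■  
■■■■■■■■■■  
■■■■■■■■■■  
■■■■■■■■■■  
■■■■■■■■■■  
■■■■■■■■■■  
            
            
            
            
            


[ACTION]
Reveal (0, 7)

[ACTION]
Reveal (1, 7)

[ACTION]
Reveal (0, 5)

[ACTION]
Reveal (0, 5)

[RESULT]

■✹✹■■✹✹1■■  
■✹■■■■■3■■  
■■■■■■✹■✹■  
■■✹■■■■■■✹  
■✹■■■■■■■■  
✹■■■■■✹■■■  
■■■■■■■■■■  
■■■■■✹■■■■  
■■■■■■■■■■  
■■■■✹✹■■■■  
            
            
            
            
            
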